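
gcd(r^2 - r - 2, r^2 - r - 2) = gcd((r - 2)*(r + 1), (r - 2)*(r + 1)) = r^2 - r - 2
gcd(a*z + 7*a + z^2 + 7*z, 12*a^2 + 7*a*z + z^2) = 1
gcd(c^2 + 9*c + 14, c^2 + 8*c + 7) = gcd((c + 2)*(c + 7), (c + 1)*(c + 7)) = c + 7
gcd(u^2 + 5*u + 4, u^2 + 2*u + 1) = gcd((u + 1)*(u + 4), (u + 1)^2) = u + 1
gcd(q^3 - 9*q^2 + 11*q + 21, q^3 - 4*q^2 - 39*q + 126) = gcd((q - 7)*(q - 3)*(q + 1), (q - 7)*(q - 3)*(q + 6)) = q^2 - 10*q + 21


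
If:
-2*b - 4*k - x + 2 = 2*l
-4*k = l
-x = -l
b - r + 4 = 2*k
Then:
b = 1 - x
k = -x/4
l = x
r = 5 - x/2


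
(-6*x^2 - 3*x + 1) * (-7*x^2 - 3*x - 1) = 42*x^4 + 39*x^3 + 8*x^2 - 1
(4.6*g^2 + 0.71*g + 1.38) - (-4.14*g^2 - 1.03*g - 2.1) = 8.74*g^2 + 1.74*g + 3.48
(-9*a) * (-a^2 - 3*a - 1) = 9*a^3 + 27*a^2 + 9*a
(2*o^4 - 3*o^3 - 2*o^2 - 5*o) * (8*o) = 16*o^5 - 24*o^4 - 16*o^3 - 40*o^2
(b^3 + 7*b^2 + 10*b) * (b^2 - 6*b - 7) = b^5 + b^4 - 39*b^3 - 109*b^2 - 70*b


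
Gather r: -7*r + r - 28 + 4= -6*r - 24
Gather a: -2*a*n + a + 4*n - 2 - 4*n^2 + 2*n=a*(1 - 2*n) - 4*n^2 + 6*n - 2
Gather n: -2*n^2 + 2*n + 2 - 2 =-2*n^2 + 2*n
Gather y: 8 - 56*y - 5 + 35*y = 3 - 21*y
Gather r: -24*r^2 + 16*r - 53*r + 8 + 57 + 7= -24*r^2 - 37*r + 72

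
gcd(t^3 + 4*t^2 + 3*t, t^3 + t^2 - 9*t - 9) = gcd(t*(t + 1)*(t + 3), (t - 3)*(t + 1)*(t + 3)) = t^2 + 4*t + 3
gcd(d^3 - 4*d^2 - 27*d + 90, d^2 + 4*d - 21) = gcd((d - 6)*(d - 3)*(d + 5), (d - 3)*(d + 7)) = d - 3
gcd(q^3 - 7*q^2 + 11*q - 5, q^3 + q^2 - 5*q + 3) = q^2 - 2*q + 1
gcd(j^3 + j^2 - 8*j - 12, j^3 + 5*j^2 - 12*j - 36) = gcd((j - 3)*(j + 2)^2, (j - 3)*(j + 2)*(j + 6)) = j^2 - j - 6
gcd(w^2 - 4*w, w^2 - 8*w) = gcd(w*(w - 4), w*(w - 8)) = w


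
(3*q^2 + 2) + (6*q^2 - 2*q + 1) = 9*q^2 - 2*q + 3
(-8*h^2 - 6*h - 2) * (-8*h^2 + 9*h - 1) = 64*h^4 - 24*h^3 - 30*h^2 - 12*h + 2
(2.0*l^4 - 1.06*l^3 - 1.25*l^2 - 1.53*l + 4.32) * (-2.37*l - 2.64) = -4.74*l^5 - 2.7678*l^4 + 5.7609*l^3 + 6.9261*l^2 - 6.1992*l - 11.4048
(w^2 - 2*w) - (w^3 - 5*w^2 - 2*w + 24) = -w^3 + 6*w^2 - 24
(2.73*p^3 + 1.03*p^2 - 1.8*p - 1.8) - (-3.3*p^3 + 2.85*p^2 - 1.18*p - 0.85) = 6.03*p^3 - 1.82*p^2 - 0.62*p - 0.95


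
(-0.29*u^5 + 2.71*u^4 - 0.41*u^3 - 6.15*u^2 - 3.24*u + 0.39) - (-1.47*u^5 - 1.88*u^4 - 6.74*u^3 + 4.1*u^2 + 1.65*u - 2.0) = 1.18*u^5 + 4.59*u^4 + 6.33*u^3 - 10.25*u^2 - 4.89*u + 2.39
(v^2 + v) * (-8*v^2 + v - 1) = -8*v^4 - 7*v^3 - v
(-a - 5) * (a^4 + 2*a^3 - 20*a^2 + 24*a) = -a^5 - 7*a^4 + 10*a^3 + 76*a^2 - 120*a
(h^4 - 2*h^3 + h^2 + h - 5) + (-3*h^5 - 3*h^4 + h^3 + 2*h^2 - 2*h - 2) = -3*h^5 - 2*h^4 - h^3 + 3*h^2 - h - 7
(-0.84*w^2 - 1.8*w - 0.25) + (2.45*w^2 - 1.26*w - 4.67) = 1.61*w^2 - 3.06*w - 4.92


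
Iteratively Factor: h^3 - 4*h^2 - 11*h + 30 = (h + 3)*(h^2 - 7*h + 10) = (h - 2)*(h + 3)*(h - 5)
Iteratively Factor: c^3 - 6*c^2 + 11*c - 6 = (c - 2)*(c^2 - 4*c + 3) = (c - 3)*(c - 2)*(c - 1)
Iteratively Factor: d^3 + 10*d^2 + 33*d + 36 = (d + 3)*(d^2 + 7*d + 12) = (d + 3)^2*(d + 4)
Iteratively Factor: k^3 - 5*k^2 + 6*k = (k - 3)*(k^2 - 2*k) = (k - 3)*(k - 2)*(k)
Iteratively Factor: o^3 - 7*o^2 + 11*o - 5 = (o - 1)*(o^2 - 6*o + 5) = (o - 5)*(o - 1)*(o - 1)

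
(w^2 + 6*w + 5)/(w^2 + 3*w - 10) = (w + 1)/(w - 2)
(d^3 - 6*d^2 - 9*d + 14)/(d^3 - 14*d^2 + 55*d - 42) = (d + 2)/(d - 6)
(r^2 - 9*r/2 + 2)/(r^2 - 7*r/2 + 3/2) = (r - 4)/(r - 3)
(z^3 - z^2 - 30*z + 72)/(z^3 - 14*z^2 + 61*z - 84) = (z + 6)/(z - 7)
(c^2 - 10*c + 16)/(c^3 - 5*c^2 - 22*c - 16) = (c - 2)/(c^2 + 3*c + 2)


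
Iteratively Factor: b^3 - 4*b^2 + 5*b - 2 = (b - 1)*(b^2 - 3*b + 2) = (b - 2)*(b - 1)*(b - 1)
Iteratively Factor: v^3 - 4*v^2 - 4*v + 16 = (v + 2)*(v^2 - 6*v + 8) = (v - 2)*(v + 2)*(v - 4)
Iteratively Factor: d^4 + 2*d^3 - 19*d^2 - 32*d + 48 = (d + 4)*(d^3 - 2*d^2 - 11*d + 12) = (d - 4)*(d + 4)*(d^2 + 2*d - 3) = (d - 4)*(d + 3)*(d + 4)*(d - 1)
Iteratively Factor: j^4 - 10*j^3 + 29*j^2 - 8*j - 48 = (j - 4)*(j^3 - 6*j^2 + 5*j + 12) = (j - 4)*(j - 3)*(j^2 - 3*j - 4) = (j - 4)^2*(j - 3)*(j + 1)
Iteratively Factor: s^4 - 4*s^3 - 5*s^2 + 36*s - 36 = (s + 3)*(s^3 - 7*s^2 + 16*s - 12) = (s - 3)*(s + 3)*(s^2 - 4*s + 4) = (s - 3)*(s - 2)*(s + 3)*(s - 2)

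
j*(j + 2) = j^2 + 2*j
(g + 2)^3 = g^3 + 6*g^2 + 12*g + 8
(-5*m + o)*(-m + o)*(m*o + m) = 5*m^3*o + 5*m^3 - 6*m^2*o^2 - 6*m^2*o + m*o^3 + m*o^2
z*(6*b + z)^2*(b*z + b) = 36*b^3*z^2 + 36*b^3*z + 12*b^2*z^3 + 12*b^2*z^2 + b*z^4 + b*z^3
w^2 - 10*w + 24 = (w - 6)*(w - 4)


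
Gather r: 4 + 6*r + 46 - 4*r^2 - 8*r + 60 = -4*r^2 - 2*r + 110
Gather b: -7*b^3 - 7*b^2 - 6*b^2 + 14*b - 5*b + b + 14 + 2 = -7*b^3 - 13*b^2 + 10*b + 16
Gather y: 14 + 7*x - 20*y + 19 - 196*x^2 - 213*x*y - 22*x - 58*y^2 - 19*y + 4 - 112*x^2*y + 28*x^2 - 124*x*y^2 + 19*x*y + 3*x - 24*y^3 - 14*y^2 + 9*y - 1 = -168*x^2 - 12*x - 24*y^3 + y^2*(-124*x - 72) + y*(-112*x^2 - 194*x - 30) + 36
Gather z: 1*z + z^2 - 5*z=z^2 - 4*z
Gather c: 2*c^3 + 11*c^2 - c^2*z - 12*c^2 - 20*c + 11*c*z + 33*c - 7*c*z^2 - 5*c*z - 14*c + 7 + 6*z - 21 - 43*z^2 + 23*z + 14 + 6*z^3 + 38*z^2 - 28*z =2*c^3 + c^2*(-z - 1) + c*(-7*z^2 + 6*z - 1) + 6*z^3 - 5*z^2 + z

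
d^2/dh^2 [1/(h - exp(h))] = (2*(1 - exp(h))^2 + (h - exp(h))*exp(h))/(h - exp(h))^3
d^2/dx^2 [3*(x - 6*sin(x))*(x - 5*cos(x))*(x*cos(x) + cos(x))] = -3*x^3*cos(x) - 18*x^2*sin(x) + 36*x^2*sin(2*x) - 3*x^2*cos(x) + 30*x^2*cos(2*x) - 69*x*sin(x)/2 + 96*x*sin(2*x) - 405*x*sin(3*x)/2 + 18*x*cos(x) - 42*x*cos(2*x) - 45*sin(x)/2 + 12*sin(2*x) - 405*sin(3*x)/2 + 51*cos(x) - 51*cos(2*x) + 135*cos(3*x) - 15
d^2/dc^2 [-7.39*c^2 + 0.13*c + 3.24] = -14.7800000000000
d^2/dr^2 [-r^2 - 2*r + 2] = -2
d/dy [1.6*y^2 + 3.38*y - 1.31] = 3.2*y + 3.38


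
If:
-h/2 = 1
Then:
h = -2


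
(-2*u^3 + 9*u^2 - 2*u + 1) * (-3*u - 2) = 6*u^4 - 23*u^3 - 12*u^2 + u - 2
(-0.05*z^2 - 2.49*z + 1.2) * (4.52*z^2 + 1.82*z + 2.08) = -0.226*z^4 - 11.3458*z^3 + 0.788199999999999*z^2 - 2.9952*z + 2.496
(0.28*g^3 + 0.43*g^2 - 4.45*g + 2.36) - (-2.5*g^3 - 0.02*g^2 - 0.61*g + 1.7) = 2.78*g^3 + 0.45*g^2 - 3.84*g + 0.66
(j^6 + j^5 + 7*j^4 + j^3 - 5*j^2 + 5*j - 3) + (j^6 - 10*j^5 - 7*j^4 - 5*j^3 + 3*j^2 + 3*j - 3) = 2*j^6 - 9*j^5 - 4*j^3 - 2*j^2 + 8*j - 6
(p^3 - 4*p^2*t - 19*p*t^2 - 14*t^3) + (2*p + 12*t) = p^3 - 4*p^2*t - 19*p*t^2 + 2*p - 14*t^3 + 12*t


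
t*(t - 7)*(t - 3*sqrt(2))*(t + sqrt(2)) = t^4 - 7*t^3 - 2*sqrt(2)*t^3 - 6*t^2 + 14*sqrt(2)*t^2 + 42*t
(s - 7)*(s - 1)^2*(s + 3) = s^4 - 6*s^3 - 12*s^2 + 38*s - 21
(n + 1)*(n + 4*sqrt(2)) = n^2 + n + 4*sqrt(2)*n + 4*sqrt(2)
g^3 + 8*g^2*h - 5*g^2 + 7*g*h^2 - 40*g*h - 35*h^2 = (g - 5)*(g + h)*(g + 7*h)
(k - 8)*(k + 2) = k^2 - 6*k - 16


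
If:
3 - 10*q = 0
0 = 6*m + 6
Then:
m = -1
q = 3/10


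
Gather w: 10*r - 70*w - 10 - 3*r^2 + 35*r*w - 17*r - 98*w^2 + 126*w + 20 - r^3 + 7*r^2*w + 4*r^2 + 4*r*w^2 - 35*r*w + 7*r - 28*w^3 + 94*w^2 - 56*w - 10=-r^3 + 7*r^2*w + r^2 - 28*w^3 + w^2*(4*r - 4)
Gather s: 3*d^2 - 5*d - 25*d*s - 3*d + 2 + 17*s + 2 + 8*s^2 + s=3*d^2 - 8*d + 8*s^2 + s*(18 - 25*d) + 4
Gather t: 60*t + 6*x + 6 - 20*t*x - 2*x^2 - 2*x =t*(60 - 20*x) - 2*x^2 + 4*x + 6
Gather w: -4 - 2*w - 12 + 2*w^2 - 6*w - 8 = 2*w^2 - 8*w - 24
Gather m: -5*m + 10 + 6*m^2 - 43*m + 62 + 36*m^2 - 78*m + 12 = 42*m^2 - 126*m + 84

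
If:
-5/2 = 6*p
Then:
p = -5/12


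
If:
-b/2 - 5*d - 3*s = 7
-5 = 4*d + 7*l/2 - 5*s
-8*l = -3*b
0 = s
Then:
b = 48/73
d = -107/73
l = 18/73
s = 0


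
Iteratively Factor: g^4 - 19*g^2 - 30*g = (g + 2)*(g^3 - 2*g^2 - 15*g) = (g - 5)*(g + 2)*(g^2 + 3*g) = (g - 5)*(g + 2)*(g + 3)*(g)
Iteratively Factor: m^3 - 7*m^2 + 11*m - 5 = (m - 5)*(m^2 - 2*m + 1) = (m - 5)*(m - 1)*(m - 1)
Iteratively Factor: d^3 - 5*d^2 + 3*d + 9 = (d - 3)*(d^2 - 2*d - 3) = (d - 3)^2*(d + 1)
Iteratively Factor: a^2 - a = (a)*(a - 1)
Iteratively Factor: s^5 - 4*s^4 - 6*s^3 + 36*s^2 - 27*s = (s - 3)*(s^4 - s^3 - 9*s^2 + 9*s) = (s - 3)^2*(s^3 + 2*s^2 - 3*s) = (s - 3)^2*(s - 1)*(s^2 + 3*s) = (s - 3)^2*(s - 1)*(s + 3)*(s)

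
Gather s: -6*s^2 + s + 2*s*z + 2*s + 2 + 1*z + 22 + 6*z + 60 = -6*s^2 + s*(2*z + 3) + 7*z + 84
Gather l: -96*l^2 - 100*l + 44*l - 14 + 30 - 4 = -96*l^2 - 56*l + 12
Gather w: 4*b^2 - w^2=4*b^2 - w^2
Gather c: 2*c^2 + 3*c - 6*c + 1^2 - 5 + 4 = 2*c^2 - 3*c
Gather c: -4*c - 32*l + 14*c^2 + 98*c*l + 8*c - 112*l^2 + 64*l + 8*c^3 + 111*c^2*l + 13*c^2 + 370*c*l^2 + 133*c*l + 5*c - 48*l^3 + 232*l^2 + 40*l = 8*c^3 + c^2*(111*l + 27) + c*(370*l^2 + 231*l + 9) - 48*l^3 + 120*l^2 + 72*l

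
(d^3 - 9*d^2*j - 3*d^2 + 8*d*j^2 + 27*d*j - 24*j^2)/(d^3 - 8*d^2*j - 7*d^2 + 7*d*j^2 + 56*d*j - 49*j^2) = (d^2 - 8*d*j - 3*d + 24*j)/(d^2 - 7*d*j - 7*d + 49*j)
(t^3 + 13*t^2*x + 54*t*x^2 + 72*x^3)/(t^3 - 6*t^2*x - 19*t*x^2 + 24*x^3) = (t^2 + 10*t*x + 24*x^2)/(t^2 - 9*t*x + 8*x^2)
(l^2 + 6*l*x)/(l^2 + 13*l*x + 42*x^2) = l/(l + 7*x)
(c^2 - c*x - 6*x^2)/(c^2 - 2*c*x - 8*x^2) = (-c + 3*x)/(-c + 4*x)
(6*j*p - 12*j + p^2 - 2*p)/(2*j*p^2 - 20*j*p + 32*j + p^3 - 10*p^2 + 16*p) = (6*j + p)/(2*j*p - 16*j + p^2 - 8*p)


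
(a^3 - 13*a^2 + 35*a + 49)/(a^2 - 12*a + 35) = (a^2 - 6*a - 7)/(a - 5)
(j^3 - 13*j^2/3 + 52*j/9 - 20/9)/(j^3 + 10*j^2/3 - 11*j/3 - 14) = (9*j^2 - 21*j + 10)/(3*(3*j^2 + 16*j + 21))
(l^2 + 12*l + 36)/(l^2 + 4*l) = (l^2 + 12*l + 36)/(l*(l + 4))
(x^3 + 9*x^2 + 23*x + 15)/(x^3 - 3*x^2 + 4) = (x^2 + 8*x + 15)/(x^2 - 4*x + 4)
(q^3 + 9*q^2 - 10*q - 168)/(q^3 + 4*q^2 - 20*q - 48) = (q + 7)/(q + 2)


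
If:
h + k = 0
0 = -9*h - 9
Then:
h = -1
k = 1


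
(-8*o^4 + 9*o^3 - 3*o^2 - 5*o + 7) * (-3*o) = 24*o^5 - 27*o^4 + 9*o^3 + 15*o^2 - 21*o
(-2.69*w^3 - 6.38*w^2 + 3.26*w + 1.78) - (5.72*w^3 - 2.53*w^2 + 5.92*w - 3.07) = -8.41*w^3 - 3.85*w^2 - 2.66*w + 4.85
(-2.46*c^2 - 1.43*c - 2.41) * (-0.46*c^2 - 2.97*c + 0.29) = 1.1316*c^4 + 7.964*c^3 + 4.6423*c^2 + 6.743*c - 0.6989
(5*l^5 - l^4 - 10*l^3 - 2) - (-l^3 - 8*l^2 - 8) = 5*l^5 - l^4 - 9*l^3 + 8*l^2 + 6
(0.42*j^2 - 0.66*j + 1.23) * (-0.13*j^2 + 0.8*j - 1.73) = -0.0546*j^4 + 0.4218*j^3 - 1.4145*j^2 + 2.1258*j - 2.1279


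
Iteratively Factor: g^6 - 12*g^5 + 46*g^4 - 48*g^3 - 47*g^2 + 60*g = (g)*(g^5 - 12*g^4 + 46*g^3 - 48*g^2 - 47*g + 60) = g*(g - 1)*(g^4 - 11*g^3 + 35*g^2 - 13*g - 60) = g*(g - 1)*(g + 1)*(g^3 - 12*g^2 + 47*g - 60) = g*(g - 5)*(g - 1)*(g + 1)*(g^2 - 7*g + 12) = g*(g - 5)*(g - 4)*(g - 1)*(g + 1)*(g - 3)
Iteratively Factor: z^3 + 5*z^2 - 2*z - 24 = (z + 3)*(z^2 + 2*z - 8) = (z + 3)*(z + 4)*(z - 2)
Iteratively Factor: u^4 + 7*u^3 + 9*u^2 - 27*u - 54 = (u + 3)*(u^3 + 4*u^2 - 3*u - 18) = (u - 2)*(u + 3)*(u^2 + 6*u + 9) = (u - 2)*(u + 3)^2*(u + 3)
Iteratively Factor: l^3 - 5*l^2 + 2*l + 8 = (l - 4)*(l^2 - l - 2) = (l - 4)*(l + 1)*(l - 2)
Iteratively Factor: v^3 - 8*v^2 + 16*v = (v)*(v^2 - 8*v + 16) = v*(v - 4)*(v - 4)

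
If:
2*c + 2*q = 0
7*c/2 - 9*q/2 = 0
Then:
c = 0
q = 0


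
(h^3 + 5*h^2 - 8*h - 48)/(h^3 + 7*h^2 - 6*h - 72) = (h + 4)/(h + 6)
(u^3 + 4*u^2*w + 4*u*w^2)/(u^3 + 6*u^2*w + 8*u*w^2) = (u + 2*w)/(u + 4*w)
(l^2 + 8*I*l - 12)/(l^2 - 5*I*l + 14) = (l + 6*I)/(l - 7*I)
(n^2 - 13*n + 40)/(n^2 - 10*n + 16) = (n - 5)/(n - 2)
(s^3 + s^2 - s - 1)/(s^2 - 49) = (s^3 + s^2 - s - 1)/(s^2 - 49)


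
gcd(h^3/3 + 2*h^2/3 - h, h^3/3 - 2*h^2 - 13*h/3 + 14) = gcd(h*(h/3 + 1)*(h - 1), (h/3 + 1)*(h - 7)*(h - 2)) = h + 3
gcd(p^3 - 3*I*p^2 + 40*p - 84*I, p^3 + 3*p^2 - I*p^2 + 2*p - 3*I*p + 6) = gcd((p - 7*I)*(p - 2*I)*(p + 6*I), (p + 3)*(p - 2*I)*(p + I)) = p - 2*I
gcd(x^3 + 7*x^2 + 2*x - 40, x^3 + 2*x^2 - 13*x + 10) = x^2 + 3*x - 10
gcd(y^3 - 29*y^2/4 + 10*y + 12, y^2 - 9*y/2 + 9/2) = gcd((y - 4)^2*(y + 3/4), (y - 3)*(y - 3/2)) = 1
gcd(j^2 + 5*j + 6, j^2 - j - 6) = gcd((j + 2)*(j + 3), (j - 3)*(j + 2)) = j + 2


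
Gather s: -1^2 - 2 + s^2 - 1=s^2 - 4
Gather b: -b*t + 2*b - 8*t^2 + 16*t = b*(2 - t) - 8*t^2 + 16*t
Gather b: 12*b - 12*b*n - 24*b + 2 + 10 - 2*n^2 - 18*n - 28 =b*(-12*n - 12) - 2*n^2 - 18*n - 16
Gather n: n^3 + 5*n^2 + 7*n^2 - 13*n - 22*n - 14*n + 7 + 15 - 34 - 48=n^3 + 12*n^2 - 49*n - 60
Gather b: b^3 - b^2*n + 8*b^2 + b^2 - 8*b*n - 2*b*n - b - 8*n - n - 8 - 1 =b^3 + b^2*(9 - n) + b*(-10*n - 1) - 9*n - 9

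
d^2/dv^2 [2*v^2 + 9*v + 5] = 4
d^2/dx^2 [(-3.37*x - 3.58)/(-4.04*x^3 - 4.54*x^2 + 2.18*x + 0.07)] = (330.022752*x^5 + 1072.043088*x^4 + 1248.88956*x^3 + 264.994944*x^2 - 200.091396*x + 35.274108)/(65.939264*x^9 + 222.300192*x^8 + 143.069328*x^7 - 149.759*x^6 - 84.904248*x^5 + 64.098276*x^4 - 6.14402*x^3 - 0.931266*x^2 - 0.032046*x - 0.000343)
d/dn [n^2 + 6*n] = 2*n + 6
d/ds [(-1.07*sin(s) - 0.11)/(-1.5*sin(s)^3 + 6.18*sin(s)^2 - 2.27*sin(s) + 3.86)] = (-3.21*sin(s)^3 + 6.1176*sin(s)^2 + 1.3596*sin(s) - 4.3799)*cos(s)/(2.25*sin(s)^6 - 18.54*sin(s)^5 + 45.0024*sin(s)^4 - 39.6372*sin(s)^3 + 52.8625*sin(s)^2 - 17.5244*sin(s) + 14.8996)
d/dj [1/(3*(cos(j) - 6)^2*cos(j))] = (cos(j) - 2)*sin(j)/((cos(j) - 6)^3*cos(j)^2)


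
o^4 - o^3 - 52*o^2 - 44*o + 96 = (o - 8)*(o - 1)*(o + 2)*(o + 6)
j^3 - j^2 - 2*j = j*(j - 2)*(j + 1)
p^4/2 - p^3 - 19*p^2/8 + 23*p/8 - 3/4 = (p/2 + 1)*(p - 3)*(p - 1/2)^2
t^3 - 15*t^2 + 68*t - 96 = (t - 8)*(t - 4)*(t - 3)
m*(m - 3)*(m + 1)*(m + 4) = m^4 + 2*m^3 - 11*m^2 - 12*m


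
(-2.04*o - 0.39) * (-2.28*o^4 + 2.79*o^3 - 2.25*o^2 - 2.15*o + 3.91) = 4.6512*o^5 - 4.8024*o^4 + 3.5019*o^3 + 5.2635*o^2 - 7.1379*o - 1.5249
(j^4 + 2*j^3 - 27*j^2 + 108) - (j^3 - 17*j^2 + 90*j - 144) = j^4 + j^3 - 10*j^2 - 90*j + 252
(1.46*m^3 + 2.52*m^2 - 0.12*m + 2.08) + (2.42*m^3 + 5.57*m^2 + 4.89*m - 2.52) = 3.88*m^3 + 8.09*m^2 + 4.77*m - 0.44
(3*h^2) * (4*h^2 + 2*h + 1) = 12*h^4 + 6*h^3 + 3*h^2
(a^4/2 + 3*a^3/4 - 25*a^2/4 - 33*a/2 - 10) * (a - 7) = a^5/2 - 11*a^4/4 - 23*a^3/2 + 109*a^2/4 + 211*a/2 + 70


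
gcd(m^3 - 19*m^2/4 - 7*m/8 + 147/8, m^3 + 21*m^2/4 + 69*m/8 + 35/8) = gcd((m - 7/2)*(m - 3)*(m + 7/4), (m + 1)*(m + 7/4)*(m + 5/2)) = m + 7/4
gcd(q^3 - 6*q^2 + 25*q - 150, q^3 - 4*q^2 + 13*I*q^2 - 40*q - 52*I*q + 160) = q + 5*I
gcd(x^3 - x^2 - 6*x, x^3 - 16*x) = x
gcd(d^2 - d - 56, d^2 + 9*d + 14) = d + 7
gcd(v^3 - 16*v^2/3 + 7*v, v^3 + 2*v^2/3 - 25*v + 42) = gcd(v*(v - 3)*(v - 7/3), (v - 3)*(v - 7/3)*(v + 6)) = v^2 - 16*v/3 + 7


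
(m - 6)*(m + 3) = m^2 - 3*m - 18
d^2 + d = d*(d + 1)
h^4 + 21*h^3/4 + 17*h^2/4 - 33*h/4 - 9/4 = (h - 1)*(h + 1/4)*(h + 3)^2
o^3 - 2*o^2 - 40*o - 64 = (o - 8)*(o + 2)*(o + 4)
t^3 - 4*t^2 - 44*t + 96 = (t - 8)*(t - 2)*(t + 6)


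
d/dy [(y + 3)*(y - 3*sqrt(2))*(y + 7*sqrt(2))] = 3*y^2 + 6*y + 8*sqrt(2)*y - 42 + 12*sqrt(2)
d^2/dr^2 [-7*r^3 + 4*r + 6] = -42*r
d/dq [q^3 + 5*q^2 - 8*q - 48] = 3*q^2 + 10*q - 8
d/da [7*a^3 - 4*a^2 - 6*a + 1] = 21*a^2 - 8*a - 6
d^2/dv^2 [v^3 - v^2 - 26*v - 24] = 6*v - 2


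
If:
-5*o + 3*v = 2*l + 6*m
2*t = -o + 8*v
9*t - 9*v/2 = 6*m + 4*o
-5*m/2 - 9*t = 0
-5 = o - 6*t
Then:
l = 1145/28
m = 1095/28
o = -1965/28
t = -1825/168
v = -965/84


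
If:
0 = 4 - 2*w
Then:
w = 2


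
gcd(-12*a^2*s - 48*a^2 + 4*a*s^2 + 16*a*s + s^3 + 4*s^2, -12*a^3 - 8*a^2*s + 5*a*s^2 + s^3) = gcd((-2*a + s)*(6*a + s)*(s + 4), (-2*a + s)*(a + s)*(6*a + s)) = -12*a^2 + 4*a*s + s^2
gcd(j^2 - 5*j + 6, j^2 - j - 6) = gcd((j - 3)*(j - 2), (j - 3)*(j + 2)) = j - 3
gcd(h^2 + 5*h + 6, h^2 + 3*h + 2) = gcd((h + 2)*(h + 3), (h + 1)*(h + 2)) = h + 2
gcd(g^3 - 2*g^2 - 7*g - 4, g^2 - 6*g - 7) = g + 1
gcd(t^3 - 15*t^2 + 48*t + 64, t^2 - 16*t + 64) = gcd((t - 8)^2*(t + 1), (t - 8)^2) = t^2 - 16*t + 64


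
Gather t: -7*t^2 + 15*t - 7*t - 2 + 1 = -7*t^2 + 8*t - 1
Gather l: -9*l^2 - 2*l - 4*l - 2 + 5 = -9*l^2 - 6*l + 3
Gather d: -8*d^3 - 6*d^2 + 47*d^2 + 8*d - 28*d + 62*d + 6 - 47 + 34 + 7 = -8*d^3 + 41*d^2 + 42*d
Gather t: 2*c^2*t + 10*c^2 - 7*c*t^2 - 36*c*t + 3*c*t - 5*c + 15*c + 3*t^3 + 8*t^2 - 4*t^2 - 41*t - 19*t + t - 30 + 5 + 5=10*c^2 + 10*c + 3*t^3 + t^2*(4 - 7*c) + t*(2*c^2 - 33*c - 59) - 20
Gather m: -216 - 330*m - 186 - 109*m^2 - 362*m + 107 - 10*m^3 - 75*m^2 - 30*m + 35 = -10*m^3 - 184*m^2 - 722*m - 260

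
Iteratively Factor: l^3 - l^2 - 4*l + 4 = (l - 2)*(l^2 + l - 2) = (l - 2)*(l + 2)*(l - 1)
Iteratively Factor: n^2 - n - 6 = (n - 3)*(n + 2)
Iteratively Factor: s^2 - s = (s - 1)*(s)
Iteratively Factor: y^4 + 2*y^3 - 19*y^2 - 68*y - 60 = (y + 2)*(y^3 - 19*y - 30) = (y - 5)*(y + 2)*(y^2 + 5*y + 6) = (y - 5)*(y + 2)*(y + 3)*(y + 2)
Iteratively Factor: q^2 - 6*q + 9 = (q - 3)*(q - 3)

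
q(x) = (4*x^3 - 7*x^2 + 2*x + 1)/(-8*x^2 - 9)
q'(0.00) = -0.22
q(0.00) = -0.11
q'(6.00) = -0.50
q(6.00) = -2.10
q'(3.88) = -0.48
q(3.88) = -1.06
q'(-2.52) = -0.63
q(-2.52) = 1.88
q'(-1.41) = -0.85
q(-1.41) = 1.08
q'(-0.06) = -0.33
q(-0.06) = -0.09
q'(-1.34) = -0.87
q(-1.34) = 1.02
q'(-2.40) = -0.64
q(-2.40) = 1.80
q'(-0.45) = -0.90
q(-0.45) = 0.16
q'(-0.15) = -0.49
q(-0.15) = -0.06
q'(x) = 16*x*(4*x^3 - 7*x^2 + 2*x + 1)/(-8*x^2 - 9)^2 + (12*x^2 - 14*x + 2)/(-8*x^2 - 9) = 2*(-16*x^4 - 46*x^2 + 71*x - 9)/(64*x^4 + 144*x^2 + 81)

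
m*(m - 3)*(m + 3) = m^3 - 9*m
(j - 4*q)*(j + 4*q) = j^2 - 16*q^2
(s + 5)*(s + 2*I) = s^2 + 5*s + 2*I*s + 10*I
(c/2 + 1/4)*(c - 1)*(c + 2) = c^3/2 + 3*c^2/4 - 3*c/4 - 1/2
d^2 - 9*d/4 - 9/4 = (d - 3)*(d + 3/4)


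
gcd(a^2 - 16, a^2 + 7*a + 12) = a + 4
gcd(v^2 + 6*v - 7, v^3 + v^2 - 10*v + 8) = v - 1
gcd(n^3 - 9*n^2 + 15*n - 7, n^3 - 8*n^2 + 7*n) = n^2 - 8*n + 7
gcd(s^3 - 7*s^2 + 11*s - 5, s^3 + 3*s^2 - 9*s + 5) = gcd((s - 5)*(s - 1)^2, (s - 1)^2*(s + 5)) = s^2 - 2*s + 1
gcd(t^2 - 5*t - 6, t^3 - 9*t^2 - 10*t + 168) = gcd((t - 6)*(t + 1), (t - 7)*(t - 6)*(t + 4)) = t - 6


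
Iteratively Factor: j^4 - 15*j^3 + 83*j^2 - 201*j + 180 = (j - 4)*(j^3 - 11*j^2 + 39*j - 45) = (j - 5)*(j - 4)*(j^2 - 6*j + 9) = (j - 5)*(j - 4)*(j - 3)*(j - 3)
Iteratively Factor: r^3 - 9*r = (r)*(r^2 - 9) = r*(r + 3)*(r - 3)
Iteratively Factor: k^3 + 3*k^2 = (k + 3)*(k^2) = k*(k + 3)*(k)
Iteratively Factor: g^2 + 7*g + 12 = (g + 3)*(g + 4)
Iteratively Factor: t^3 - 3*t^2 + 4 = (t - 2)*(t^2 - t - 2) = (t - 2)*(t + 1)*(t - 2)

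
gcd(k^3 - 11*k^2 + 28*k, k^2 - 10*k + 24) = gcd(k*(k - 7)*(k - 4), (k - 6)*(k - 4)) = k - 4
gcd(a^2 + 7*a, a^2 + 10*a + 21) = a + 7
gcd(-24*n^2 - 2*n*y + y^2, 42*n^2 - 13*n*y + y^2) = -6*n + y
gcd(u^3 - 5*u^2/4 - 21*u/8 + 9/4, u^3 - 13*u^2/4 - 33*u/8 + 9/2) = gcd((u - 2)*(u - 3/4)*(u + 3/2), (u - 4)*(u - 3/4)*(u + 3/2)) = u^2 + 3*u/4 - 9/8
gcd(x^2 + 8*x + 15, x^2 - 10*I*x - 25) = 1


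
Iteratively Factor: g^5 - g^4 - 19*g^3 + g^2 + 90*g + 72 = (g + 1)*(g^4 - 2*g^3 - 17*g^2 + 18*g + 72) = (g + 1)*(g + 3)*(g^3 - 5*g^2 - 2*g + 24) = (g + 1)*(g + 2)*(g + 3)*(g^2 - 7*g + 12) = (g - 3)*(g + 1)*(g + 2)*(g + 3)*(g - 4)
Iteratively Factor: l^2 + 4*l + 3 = (l + 3)*(l + 1)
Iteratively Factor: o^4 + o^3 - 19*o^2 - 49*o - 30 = (o + 1)*(o^3 - 19*o - 30) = (o + 1)*(o + 3)*(o^2 - 3*o - 10) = (o - 5)*(o + 1)*(o + 3)*(o + 2)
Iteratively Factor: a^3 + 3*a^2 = (a)*(a^2 + 3*a) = a^2*(a + 3)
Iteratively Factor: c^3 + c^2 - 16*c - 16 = (c - 4)*(c^2 + 5*c + 4) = (c - 4)*(c + 4)*(c + 1)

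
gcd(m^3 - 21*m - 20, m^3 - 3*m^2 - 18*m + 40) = m^2 - m - 20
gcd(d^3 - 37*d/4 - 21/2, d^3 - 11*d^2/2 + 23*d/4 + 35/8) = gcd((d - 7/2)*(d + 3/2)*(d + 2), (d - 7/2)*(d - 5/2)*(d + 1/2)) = d - 7/2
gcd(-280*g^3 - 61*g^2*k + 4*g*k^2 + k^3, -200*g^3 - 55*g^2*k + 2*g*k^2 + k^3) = 40*g^2 + 3*g*k - k^2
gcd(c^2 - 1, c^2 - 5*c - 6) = c + 1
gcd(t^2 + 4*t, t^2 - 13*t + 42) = 1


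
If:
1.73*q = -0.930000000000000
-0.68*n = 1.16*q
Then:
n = 0.92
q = -0.54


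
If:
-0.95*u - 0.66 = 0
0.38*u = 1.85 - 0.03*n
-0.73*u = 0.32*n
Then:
No Solution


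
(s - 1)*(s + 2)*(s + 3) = s^3 + 4*s^2 + s - 6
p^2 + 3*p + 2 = (p + 1)*(p + 2)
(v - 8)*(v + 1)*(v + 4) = v^3 - 3*v^2 - 36*v - 32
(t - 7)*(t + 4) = t^2 - 3*t - 28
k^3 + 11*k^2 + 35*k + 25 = (k + 1)*(k + 5)^2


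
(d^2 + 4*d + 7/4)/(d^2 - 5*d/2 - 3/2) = (d + 7/2)/(d - 3)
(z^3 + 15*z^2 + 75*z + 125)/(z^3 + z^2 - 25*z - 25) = (z^2 + 10*z + 25)/(z^2 - 4*z - 5)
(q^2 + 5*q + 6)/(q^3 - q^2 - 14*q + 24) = (q^2 + 5*q + 6)/(q^3 - q^2 - 14*q + 24)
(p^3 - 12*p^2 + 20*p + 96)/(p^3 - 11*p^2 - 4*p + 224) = (p^2 - 4*p - 12)/(p^2 - 3*p - 28)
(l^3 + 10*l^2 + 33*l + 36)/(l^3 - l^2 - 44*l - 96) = (l + 3)/(l - 8)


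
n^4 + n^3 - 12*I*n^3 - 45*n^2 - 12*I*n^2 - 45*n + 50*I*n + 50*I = (n + 1)*(n - 5*I)^2*(n - 2*I)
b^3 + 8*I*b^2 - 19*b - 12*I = (b + I)*(b + 3*I)*(b + 4*I)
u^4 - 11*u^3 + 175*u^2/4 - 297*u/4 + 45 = (u - 4)*(u - 3)*(u - 5/2)*(u - 3/2)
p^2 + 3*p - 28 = (p - 4)*(p + 7)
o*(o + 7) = o^2 + 7*o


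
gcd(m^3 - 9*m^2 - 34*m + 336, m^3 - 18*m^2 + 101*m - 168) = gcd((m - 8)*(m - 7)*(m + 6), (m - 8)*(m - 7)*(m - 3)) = m^2 - 15*m + 56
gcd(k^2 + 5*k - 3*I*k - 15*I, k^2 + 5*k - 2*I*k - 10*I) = k + 5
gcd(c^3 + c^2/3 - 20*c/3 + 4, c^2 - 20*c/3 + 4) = c - 2/3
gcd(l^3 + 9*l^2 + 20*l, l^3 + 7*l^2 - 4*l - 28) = 1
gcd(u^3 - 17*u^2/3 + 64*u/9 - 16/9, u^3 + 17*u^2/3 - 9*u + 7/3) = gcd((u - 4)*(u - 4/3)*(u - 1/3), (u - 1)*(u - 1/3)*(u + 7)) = u - 1/3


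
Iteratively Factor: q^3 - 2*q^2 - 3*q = (q + 1)*(q^2 - 3*q) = q*(q + 1)*(q - 3)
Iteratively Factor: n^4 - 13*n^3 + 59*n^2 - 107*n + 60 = (n - 3)*(n^3 - 10*n^2 + 29*n - 20) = (n - 4)*(n - 3)*(n^2 - 6*n + 5) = (n - 5)*(n - 4)*(n - 3)*(n - 1)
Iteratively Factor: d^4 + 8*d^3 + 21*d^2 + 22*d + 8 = (d + 1)*(d^3 + 7*d^2 + 14*d + 8) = (d + 1)^2*(d^2 + 6*d + 8) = (d + 1)^2*(d + 4)*(d + 2)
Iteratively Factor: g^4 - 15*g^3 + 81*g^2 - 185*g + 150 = (g - 5)*(g^3 - 10*g^2 + 31*g - 30) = (g - 5)*(g - 2)*(g^2 - 8*g + 15) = (g - 5)*(g - 3)*(g - 2)*(g - 5)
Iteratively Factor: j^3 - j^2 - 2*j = (j - 2)*(j^2 + j) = j*(j - 2)*(j + 1)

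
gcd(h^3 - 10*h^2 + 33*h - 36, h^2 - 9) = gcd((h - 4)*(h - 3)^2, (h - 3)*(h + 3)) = h - 3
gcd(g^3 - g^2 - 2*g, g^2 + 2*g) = g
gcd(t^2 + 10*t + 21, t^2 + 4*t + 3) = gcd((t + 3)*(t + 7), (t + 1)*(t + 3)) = t + 3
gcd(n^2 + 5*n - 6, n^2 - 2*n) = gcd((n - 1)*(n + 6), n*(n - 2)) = 1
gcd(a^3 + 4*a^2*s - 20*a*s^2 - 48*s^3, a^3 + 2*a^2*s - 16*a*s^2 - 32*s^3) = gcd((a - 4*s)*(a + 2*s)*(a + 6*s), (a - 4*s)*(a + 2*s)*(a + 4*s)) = -a^2 + 2*a*s + 8*s^2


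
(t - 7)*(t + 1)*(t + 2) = t^3 - 4*t^2 - 19*t - 14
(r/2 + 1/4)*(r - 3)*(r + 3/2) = r^3/2 - r^2/2 - 21*r/8 - 9/8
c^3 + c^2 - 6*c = c*(c - 2)*(c + 3)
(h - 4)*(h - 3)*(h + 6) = h^3 - h^2 - 30*h + 72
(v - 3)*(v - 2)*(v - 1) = v^3 - 6*v^2 + 11*v - 6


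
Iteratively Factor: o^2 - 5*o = (o - 5)*(o)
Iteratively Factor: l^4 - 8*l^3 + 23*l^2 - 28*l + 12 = (l - 2)*(l^3 - 6*l^2 + 11*l - 6) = (l - 2)^2*(l^2 - 4*l + 3) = (l - 2)^2*(l - 1)*(l - 3)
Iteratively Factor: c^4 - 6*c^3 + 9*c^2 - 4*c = (c)*(c^3 - 6*c^2 + 9*c - 4) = c*(c - 1)*(c^2 - 5*c + 4) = c*(c - 1)^2*(c - 4)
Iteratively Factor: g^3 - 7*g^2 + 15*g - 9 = (g - 1)*(g^2 - 6*g + 9) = (g - 3)*(g - 1)*(g - 3)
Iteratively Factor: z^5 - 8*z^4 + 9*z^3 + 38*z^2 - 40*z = (z + 2)*(z^4 - 10*z^3 + 29*z^2 - 20*z) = (z - 4)*(z + 2)*(z^3 - 6*z^2 + 5*z) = (z - 4)*(z - 1)*(z + 2)*(z^2 - 5*z) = z*(z - 4)*(z - 1)*(z + 2)*(z - 5)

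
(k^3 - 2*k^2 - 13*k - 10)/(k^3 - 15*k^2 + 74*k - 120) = (k^2 + 3*k + 2)/(k^2 - 10*k + 24)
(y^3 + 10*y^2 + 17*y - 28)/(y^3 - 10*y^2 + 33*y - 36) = (y^3 + 10*y^2 + 17*y - 28)/(y^3 - 10*y^2 + 33*y - 36)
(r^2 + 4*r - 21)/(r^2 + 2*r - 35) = (r - 3)/(r - 5)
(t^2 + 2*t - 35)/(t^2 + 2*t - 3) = (t^2 + 2*t - 35)/(t^2 + 2*t - 3)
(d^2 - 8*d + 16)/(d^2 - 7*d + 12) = (d - 4)/(d - 3)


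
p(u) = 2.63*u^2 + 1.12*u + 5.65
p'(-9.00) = -46.22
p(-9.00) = 208.60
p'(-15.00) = -77.78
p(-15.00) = 580.60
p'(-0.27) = -0.30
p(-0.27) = 5.54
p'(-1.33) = -5.88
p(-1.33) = 8.81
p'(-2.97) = -14.50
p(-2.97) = 25.52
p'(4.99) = 27.37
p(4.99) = 76.73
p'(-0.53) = -1.67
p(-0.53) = 5.80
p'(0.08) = 1.54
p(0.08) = 5.76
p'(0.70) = 4.80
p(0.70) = 7.72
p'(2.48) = 14.16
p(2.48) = 24.60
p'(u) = 5.26*u + 1.12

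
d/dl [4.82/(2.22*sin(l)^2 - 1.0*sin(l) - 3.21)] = (4.82 - 21.4008*sin(l))*cos(l)/(-2.22*sin(l)^2 + 1.0*sin(l) + 3.21)^2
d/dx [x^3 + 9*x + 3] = 3*x^2 + 9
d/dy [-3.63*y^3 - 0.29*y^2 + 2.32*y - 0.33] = -10.89*y^2 - 0.58*y + 2.32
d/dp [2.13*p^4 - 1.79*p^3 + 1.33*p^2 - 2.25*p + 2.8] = 8.52*p^3 - 5.37*p^2 + 2.66*p - 2.25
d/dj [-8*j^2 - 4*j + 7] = -16*j - 4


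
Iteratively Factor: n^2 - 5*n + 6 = (n - 2)*(n - 3)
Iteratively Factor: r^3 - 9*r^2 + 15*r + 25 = (r + 1)*(r^2 - 10*r + 25) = (r - 5)*(r + 1)*(r - 5)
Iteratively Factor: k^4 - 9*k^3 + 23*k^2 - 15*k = (k - 5)*(k^3 - 4*k^2 + 3*k) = (k - 5)*(k - 1)*(k^2 - 3*k) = k*(k - 5)*(k - 1)*(k - 3)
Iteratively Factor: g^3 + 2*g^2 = (g)*(g^2 + 2*g) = g*(g + 2)*(g)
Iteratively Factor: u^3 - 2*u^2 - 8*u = (u - 4)*(u^2 + 2*u) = (u - 4)*(u + 2)*(u)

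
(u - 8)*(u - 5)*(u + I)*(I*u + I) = I*u^4 - u^3 - 12*I*u^3 + 12*u^2 + 27*I*u^2 - 27*u + 40*I*u - 40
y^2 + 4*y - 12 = (y - 2)*(y + 6)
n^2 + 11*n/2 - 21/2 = (n - 3/2)*(n + 7)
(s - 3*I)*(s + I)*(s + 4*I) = s^3 + 2*I*s^2 + 11*s + 12*I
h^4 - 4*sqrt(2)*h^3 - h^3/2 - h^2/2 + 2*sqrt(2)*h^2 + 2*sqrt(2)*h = h*(h - 1)*(h + 1/2)*(h - 4*sqrt(2))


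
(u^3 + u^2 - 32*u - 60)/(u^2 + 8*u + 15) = (u^2 - 4*u - 12)/(u + 3)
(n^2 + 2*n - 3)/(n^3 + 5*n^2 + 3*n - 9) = 1/(n + 3)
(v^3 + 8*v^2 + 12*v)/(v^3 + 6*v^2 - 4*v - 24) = v/(v - 2)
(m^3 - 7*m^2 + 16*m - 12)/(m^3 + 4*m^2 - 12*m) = (m^2 - 5*m + 6)/(m*(m + 6))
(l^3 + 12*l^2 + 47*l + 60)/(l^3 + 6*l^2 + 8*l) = (l^2 + 8*l + 15)/(l*(l + 2))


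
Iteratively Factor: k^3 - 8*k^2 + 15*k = (k - 3)*(k^2 - 5*k) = (k - 5)*(k - 3)*(k)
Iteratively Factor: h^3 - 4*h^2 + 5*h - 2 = (h - 2)*(h^2 - 2*h + 1) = (h - 2)*(h - 1)*(h - 1)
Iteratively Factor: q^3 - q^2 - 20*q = (q - 5)*(q^2 + 4*q) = q*(q - 5)*(q + 4)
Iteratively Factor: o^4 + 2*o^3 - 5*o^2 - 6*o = (o + 3)*(o^3 - o^2 - 2*o) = (o - 2)*(o + 3)*(o^2 + o) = (o - 2)*(o + 1)*(o + 3)*(o)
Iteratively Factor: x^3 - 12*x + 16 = (x - 2)*(x^2 + 2*x - 8) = (x - 2)^2*(x + 4)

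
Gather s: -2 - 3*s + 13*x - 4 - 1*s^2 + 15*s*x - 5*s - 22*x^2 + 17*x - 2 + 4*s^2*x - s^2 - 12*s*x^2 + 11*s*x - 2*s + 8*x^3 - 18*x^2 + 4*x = s^2*(4*x - 2) + s*(-12*x^2 + 26*x - 10) + 8*x^3 - 40*x^2 + 34*x - 8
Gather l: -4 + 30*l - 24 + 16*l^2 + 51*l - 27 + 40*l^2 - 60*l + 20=56*l^2 + 21*l - 35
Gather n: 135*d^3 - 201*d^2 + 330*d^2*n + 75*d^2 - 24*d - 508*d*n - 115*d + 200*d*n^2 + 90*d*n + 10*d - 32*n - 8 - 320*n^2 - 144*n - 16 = 135*d^3 - 126*d^2 - 129*d + n^2*(200*d - 320) + n*(330*d^2 - 418*d - 176) - 24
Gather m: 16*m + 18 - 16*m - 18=0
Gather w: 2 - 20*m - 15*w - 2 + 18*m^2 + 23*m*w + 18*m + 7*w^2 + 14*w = 18*m^2 - 2*m + 7*w^2 + w*(23*m - 1)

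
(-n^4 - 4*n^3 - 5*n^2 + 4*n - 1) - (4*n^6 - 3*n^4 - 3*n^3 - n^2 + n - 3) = -4*n^6 + 2*n^4 - n^3 - 4*n^2 + 3*n + 2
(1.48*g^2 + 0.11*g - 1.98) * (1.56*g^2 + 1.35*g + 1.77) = 2.3088*g^4 + 2.1696*g^3 - 0.3207*g^2 - 2.4783*g - 3.5046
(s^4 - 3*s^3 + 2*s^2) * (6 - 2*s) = -2*s^5 + 12*s^4 - 22*s^3 + 12*s^2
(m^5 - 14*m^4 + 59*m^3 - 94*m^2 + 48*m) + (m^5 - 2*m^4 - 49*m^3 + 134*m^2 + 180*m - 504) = 2*m^5 - 16*m^4 + 10*m^3 + 40*m^2 + 228*m - 504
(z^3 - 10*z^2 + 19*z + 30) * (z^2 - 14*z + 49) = z^5 - 24*z^4 + 208*z^3 - 726*z^2 + 511*z + 1470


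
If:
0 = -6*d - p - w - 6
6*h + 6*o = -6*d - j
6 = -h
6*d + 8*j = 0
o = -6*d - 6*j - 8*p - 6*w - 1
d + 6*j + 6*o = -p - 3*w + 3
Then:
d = -16/71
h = -6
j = 12/71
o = 440/71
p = 1493/142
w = -2153/142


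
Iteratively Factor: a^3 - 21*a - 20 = (a + 1)*(a^2 - a - 20) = (a - 5)*(a + 1)*(a + 4)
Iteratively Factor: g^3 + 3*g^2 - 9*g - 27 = (g - 3)*(g^2 + 6*g + 9) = (g - 3)*(g + 3)*(g + 3)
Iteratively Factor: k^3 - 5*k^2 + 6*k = (k - 3)*(k^2 - 2*k) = (k - 3)*(k - 2)*(k)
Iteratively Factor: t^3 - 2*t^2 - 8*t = (t - 4)*(t^2 + 2*t) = t*(t - 4)*(t + 2)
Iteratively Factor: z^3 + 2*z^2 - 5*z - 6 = (z + 1)*(z^2 + z - 6) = (z + 1)*(z + 3)*(z - 2)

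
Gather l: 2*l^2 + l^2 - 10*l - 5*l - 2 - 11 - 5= 3*l^2 - 15*l - 18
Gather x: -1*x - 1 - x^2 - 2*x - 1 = -x^2 - 3*x - 2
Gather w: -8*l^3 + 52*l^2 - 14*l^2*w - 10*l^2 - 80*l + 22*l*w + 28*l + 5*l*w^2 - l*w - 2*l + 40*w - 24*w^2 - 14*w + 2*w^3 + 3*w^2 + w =-8*l^3 + 42*l^2 - 54*l + 2*w^3 + w^2*(5*l - 21) + w*(-14*l^2 + 21*l + 27)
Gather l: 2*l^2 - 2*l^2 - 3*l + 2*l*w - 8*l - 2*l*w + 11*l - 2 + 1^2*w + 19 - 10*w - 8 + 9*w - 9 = 0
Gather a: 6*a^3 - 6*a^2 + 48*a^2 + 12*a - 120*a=6*a^3 + 42*a^2 - 108*a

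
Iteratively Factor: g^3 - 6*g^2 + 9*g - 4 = (g - 1)*(g^2 - 5*g + 4) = (g - 4)*(g - 1)*(g - 1)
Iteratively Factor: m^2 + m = (m)*(m + 1)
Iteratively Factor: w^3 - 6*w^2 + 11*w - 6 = (w - 2)*(w^2 - 4*w + 3) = (w - 3)*(w - 2)*(w - 1)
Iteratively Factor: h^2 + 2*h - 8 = (h + 4)*(h - 2)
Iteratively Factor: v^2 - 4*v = (v - 4)*(v)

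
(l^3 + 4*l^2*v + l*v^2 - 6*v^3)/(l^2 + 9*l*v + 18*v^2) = (l^2 + l*v - 2*v^2)/(l + 6*v)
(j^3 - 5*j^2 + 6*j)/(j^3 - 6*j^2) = (j^2 - 5*j + 6)/(j*(j - 6))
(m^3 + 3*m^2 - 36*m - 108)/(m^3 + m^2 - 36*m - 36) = (m + 3)/(m + 1)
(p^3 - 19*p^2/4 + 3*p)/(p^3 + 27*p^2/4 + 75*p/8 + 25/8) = 2*p*(4*p^2 - 19*p + 12)/(8*p^3 + 54*p^2 + 75*p + 25)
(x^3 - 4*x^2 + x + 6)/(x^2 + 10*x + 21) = (x^3 - 4*x^2 + x + 6)/(x^2 + 10*x + 21)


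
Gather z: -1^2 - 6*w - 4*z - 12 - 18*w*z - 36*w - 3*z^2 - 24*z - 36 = -42*w - 3*z^2 + z*(-18*w - 28) - 49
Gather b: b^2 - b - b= b^2 - 2*b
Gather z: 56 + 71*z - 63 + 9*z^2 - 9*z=9*z^2 + 62*z - 7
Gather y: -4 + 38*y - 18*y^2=-18*y^2 + 38*y - 4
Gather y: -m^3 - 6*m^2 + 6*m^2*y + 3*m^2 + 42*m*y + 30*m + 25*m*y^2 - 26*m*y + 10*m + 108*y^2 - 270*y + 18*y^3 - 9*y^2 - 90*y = -m^3 - 3*m^2 + 40*m + 18*y^3 + y^2*(25*m + 99) + y*(6*m^2 + 16*m - 360)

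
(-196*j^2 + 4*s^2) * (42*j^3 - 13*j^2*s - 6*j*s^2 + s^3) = -8232*j^5 + 2548*j^4*s + 1344*j^3*s^2 - 248*j^2*s^3 - 24*j*s^4 + 4*s^5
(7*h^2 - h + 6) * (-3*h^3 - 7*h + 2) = -21*h^5 + 3*h^4 - 67*h^3 + 21*h^2 - 44*h + 12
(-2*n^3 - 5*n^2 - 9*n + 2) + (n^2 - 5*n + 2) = -2*n^3 - 4*n^2 - 14*n + 4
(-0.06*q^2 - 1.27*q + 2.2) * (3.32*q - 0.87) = -0.1992*q^3 - 4.1642*q^2 + 8.4089*q - 1.914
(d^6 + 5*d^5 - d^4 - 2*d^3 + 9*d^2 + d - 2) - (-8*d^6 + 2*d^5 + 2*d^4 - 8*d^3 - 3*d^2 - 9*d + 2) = 9*d^6 + 3*d^5 - 3*d^4 + 6*d^3 + 12*d^2 + 10*d - 4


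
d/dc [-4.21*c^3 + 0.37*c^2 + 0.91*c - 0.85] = -12.63*c^2 + 0.74*c + 0.91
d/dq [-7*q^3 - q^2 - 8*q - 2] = -21*q^2 - 2*q - 8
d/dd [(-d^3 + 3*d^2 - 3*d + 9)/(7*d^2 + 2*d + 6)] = (-7*d^4 - 4*d^3 + 9*d^2 - 90*d - 36)/(49*d^4 + 28*d^3 + 88*d^2 + 24*d + 36)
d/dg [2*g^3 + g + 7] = 6*g^2 + 1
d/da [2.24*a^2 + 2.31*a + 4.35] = 4.48*a + 2.31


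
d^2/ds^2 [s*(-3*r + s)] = 2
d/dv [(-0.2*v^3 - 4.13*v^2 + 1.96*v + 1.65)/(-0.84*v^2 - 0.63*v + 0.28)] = (0.168*v^4 + 0.252*v^3 + 4.0803*v^2 + 0.4592*v + 1.5883)/(0.7056*v^4 + 1.0584*v^3 - 0.0735*v^2 - 0.3528*v + 0.0784)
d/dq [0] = 0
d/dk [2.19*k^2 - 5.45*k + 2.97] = 4.38*k - 5.45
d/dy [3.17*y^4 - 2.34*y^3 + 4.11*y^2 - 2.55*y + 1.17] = 12.68*y^3 - 7.02*y^2 + 8.22*y - 2.55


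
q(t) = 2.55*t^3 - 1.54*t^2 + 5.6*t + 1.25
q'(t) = 7.65*t^2 - 3.08*t + 5.6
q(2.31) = 37.40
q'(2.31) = 39.31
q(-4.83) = -349.05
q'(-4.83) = 198.94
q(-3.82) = -184.76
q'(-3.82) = 129.00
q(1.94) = 24.94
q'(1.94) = 28.42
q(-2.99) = -97.43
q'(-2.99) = 83.20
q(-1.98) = -35.67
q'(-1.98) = 41.69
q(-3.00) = -98.26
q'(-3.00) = 83.69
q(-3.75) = -175.88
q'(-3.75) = 124.73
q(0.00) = 1.25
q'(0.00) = 5.60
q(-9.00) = -2032.84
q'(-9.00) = 652.97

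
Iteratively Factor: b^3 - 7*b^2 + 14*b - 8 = (b - 2)*(b^2 - 5*b + 4) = (b - 4)*(b - 2)*(b - 1)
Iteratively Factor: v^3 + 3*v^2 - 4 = (v + 2)*(v^2 + v - 2) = (v + 2)^2*(v - 1)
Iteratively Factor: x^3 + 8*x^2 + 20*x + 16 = (x + 4)*(x^2 + 4*x + 4) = (x + 2)*(x + 4)*(x + 2)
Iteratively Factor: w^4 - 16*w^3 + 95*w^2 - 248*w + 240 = (w - 4)*(w^3 - 12*w^2 + 47*w - 60) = (w - 4)*(w - 3)*(w^2 - 9*w + 20) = (w - 4)^2*(w - 3)*(w - 5)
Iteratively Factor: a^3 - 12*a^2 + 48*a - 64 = (a - 4)*(a^2 - 8*a + 16) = (a - 4)^2*(a - 4)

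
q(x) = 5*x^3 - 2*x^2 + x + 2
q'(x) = 15*x^2 - 4*x + 1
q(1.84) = 28.22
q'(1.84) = 44.42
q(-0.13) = 1.83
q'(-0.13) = 1.77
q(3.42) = 182.04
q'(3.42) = 162.77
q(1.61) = 19.29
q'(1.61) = 33.44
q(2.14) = 43.98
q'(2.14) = 61.13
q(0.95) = 5.43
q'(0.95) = 10.74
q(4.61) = 453.97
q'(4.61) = 301.34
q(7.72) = 2191.02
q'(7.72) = 864.10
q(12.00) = 8366.00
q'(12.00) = 2113.00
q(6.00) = 1016.00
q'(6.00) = 517.00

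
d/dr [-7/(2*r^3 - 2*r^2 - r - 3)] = 7*(6*r^2 - 4*r - 1)/(-2*r^3 + 2*r^2 + r + 3)^2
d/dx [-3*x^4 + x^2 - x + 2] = -12*x^3 + 2*x - 1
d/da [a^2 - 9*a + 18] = 2*a - 9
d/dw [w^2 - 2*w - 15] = 2*w - 2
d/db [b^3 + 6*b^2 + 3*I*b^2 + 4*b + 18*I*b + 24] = 3*b^2 + 6*b*(2 + I) + 4 + 18*I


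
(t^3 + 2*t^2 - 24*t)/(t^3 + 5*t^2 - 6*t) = (t - 4)/(t - 1)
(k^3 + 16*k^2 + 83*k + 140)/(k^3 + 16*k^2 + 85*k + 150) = (k^2 + 11*k + 28)/(k^2 + 11*k + 30)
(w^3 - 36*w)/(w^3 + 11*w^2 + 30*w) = (w - 6)/(w + 5)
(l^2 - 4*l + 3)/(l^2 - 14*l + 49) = (l^2 - 4*l + 3)/(l^2 - 14*l + 49)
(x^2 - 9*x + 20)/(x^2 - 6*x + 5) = (x - 4)/(x - 1)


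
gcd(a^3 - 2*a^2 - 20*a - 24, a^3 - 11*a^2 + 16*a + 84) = a^2 - 4*a - 12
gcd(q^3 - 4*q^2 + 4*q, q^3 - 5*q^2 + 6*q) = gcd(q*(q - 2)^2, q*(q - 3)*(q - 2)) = q^2 - 2*q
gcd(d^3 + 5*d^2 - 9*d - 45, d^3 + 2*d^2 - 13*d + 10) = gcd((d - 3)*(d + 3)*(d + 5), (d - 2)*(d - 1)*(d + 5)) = d + 5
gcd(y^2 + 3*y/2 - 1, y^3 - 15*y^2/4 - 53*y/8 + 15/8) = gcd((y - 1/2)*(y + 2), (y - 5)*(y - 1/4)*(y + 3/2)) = 1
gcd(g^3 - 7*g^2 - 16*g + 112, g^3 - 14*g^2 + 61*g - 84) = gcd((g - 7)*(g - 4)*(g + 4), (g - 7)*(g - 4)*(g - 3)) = g^2 - 11*g + 28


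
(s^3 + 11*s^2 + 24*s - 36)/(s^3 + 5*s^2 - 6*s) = (s + 6)/s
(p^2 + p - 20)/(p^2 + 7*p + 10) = (p - 4)/(p + 2)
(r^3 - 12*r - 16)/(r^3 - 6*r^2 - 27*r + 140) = (r^2 + 4*r + 4)/(r^2 - 2*r - 35)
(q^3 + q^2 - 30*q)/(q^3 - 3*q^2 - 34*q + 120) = q/(q - 4)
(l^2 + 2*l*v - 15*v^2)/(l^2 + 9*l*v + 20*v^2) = (l - 3*v)/(l + 4*v)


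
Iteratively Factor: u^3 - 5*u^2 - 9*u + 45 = (u + 3)*(u^2 - 8*u + 15) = (u - 5)*(u + 3)*(u - 3)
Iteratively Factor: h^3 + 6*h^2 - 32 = (h + 4)*(h^2 + 2*h - 8) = (h + 4)^2*(h - 2)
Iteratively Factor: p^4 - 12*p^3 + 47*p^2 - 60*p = (p - 3)*(p^3 - 9*p^2 + 20*p) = p*(p - 3)*(p^2 - 9*p + 20) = p*(p - 4)*(p - 3)*(p - 5)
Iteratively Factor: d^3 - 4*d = (d)*(d^2 - 4) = d*(d - 2)*(d + 2)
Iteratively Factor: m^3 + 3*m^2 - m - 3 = (m + 3)*(m^2 - 1) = (m + 1)*(m + 3)*(m - 1)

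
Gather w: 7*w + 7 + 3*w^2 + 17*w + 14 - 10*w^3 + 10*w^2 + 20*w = -10*w^3 + 13*w^2 + 44*w + 21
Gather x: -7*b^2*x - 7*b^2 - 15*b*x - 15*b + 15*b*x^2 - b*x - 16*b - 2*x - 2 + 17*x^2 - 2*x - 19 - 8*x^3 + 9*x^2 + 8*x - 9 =-7*b^2 - 31*b - 8*x^3 + x^2*(15*b + 26) + x*(-7*b^2 - 16*b + 4) - 30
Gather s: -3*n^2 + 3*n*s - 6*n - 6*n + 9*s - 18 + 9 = -3*n^2 - 12*n + s*(3*n + 9) - 9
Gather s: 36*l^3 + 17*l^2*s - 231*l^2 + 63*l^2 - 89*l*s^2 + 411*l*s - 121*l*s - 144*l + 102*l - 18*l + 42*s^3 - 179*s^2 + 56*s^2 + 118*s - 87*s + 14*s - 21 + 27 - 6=36*l^3 - 168*l^2 - 60*l + 42*s^3 + s^2*(-89*l - 123) + s*(17*l^2 + 290*l + 45)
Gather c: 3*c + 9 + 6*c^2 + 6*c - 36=6*c^2 + 9*c - 27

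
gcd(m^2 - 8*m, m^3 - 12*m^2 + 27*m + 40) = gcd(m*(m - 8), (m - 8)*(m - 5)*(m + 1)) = m - 8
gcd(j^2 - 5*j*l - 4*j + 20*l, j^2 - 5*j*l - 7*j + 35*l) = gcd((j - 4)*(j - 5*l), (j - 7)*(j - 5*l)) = j - 5*l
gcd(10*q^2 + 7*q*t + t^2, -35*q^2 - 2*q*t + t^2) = 5*q + t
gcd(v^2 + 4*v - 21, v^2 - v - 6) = v - 3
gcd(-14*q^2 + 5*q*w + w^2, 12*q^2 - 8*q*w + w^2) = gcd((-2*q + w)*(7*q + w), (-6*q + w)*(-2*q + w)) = 2*q - w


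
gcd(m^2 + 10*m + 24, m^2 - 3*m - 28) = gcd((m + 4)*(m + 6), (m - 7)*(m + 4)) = m + 4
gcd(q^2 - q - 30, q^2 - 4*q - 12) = q - 6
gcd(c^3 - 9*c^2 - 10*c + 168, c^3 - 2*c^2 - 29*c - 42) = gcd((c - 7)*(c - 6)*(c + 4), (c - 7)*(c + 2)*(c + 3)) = c - 7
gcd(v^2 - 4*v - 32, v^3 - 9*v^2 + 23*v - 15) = 1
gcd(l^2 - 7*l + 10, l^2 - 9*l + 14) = l - 2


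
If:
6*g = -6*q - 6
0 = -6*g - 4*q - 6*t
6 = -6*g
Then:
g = -1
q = 0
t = 1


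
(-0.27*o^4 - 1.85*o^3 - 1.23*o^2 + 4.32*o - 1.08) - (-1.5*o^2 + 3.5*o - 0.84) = -0.27*o^4 - 1.85*o^3 + 0.27*o^2 + 0.82*o - 0.24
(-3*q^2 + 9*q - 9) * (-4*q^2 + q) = 12*q^4 - 39*q^3 + 45*q^2 - 9*q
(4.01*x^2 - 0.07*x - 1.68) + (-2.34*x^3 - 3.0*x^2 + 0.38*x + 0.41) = -2.34*x^3 + 1.01*x^2 + 0.31*x - 1.27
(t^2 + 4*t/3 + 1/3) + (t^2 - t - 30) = 2*t^2 + t/3 - 89/3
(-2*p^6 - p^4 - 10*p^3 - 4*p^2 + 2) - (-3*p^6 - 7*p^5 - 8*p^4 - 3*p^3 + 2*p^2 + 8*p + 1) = p^6 + 7*p^5 + 7*p^4 - 7*p^3 - 6*p^2 - 8*p + 1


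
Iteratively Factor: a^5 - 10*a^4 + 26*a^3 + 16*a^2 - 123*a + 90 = (a + 2)*(a^4 - 12*a^3 + 50*a^2 - 84*a + 45) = (a - 3)*(a + 2)*(a^3 - 9*a^2 + 23*a - 15) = (a - 3)^2*(a + 2)*(a^2 - 6*a + 5) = (a - 5)*(a - 3)^2*(a + 2)*(a - 1)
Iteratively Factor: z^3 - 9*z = (z - 3)*(z^2 + 3*z) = (z - 3)*(z + 3)*(z)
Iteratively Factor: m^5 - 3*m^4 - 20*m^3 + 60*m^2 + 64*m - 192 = (m - 2)*(m^4 - m^3 - 22*m^2 + 16*m + 96) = (m - 2)*(m + 2)*(m^3 - 3*m^2 - 16*m + 48) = (m - 3)*(m - 2)*(m + 2)*(m^2 - 16) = (m - 4)*(m - 3)*(m - 2)*(m + 2)*(m + 4)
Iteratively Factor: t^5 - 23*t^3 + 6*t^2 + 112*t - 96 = (t - 1)*(t^4 + t^3 - 22*t^2 - 16*t + 96) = (t - 1)*(t + 3)*(t^3 - 2*t^2 - 16*t + 32) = (t - 2)*(t - 1)*(t + 3)*(t^2 - 16) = (t - 2)*(t - 1)*(t + 3)*(t + 4)*(t - 4)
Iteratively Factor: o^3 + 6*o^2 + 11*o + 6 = (o + 2)*(o^2 + 4*o + 3) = (o + 1)*(o + 2)*(o + 3)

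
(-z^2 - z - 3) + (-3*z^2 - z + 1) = -4*z^2 - 2*z - 2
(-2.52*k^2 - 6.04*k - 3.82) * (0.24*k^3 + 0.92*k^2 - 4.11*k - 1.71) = -0.6048*k^5 - 3.768*k^4 + 3.8836*k^3 + 25.6192*k^2 + 26.0286*k + 6.5322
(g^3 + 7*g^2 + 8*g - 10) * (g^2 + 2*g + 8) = g^5 + 9*g^4 + 30*g^3 + 62*g^2 + 44*g - 80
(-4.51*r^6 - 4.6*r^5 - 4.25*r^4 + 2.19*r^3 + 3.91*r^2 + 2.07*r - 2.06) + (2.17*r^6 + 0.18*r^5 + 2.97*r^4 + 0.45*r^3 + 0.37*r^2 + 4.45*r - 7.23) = -2.34*r^6 - 4.42*r^5 - 1.28*r^4 + 2.64*r^3 + 4.28*r^2 + 6.52*r - 9.29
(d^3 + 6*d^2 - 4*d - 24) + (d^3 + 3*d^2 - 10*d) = 2*d^3 + 9*d^2 - 14*d - 24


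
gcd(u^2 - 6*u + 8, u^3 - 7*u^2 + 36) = 1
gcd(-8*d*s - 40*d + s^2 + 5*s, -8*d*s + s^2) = -8*d + s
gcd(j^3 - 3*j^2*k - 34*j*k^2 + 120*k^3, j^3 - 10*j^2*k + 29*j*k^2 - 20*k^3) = j^2 - 9*j*k + 20*k^2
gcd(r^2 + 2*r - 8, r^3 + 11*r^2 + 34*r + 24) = r + 4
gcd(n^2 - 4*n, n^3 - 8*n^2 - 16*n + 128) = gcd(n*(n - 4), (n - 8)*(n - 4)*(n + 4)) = n - 4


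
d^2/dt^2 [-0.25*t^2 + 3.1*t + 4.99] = -0.500000000000000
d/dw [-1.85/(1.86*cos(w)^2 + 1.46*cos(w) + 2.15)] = -(6.882*cos(w) + 2.701)*sin(w)/(1.86*cos(w)^2 + 1.46*cos(w) + 2.15)^2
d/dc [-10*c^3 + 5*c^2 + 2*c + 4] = -30*c^2 + 10*c + 2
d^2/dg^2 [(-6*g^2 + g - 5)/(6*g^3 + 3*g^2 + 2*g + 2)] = 6*(-72*g^6 + 36*g^5 - 270*g^4 - 61*g^3 - 93*g^2 + 24*g - 6)/(216*g^9 + 324*g^8 + 378*g^7 + 459*g^6 + 342*g^5 + 234*g^4 + 152*g^3 + 60*g^2 + 24*g + 8)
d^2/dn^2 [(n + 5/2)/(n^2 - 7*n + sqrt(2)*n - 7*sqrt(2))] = ((2*n + 5)*(2*n - 7 + sqrt(2))^2 + (-6*n - 2*sqrt(2) + 9)*(n^2 - 7*n + sqrt(2)*n - 7*sqrt(2)))/(n^2 - 7*n + sqrt(2)*n - 7*sqrt(2))^3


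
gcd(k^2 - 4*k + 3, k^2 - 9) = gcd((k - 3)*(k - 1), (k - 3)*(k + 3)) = k - 3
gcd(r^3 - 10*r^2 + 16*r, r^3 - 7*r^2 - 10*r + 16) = r - 8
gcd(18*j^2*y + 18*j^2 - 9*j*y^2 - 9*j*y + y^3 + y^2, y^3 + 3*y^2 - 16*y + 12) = 1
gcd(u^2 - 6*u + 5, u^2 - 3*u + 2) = u - 1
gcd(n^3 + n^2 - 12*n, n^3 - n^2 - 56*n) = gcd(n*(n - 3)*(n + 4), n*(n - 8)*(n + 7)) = n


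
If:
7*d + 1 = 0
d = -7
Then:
No Solution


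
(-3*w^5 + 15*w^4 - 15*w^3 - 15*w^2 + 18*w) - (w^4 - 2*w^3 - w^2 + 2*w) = -3*w^5 + 14*w^4 - 13*w^3 - 14*w^2 + 16*w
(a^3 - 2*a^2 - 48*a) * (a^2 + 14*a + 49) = a^5 + 12*a^4 - 27*a^3 - 770*a^2 - 2352*a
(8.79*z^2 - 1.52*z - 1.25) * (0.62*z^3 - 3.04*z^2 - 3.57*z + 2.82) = 5.4498*z^5 - 27.664*z^4 - 27.5345*z^3 + 34.0142*z^2 + 0.1761*z - 3.525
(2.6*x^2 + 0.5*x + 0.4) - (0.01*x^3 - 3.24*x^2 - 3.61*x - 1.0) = -0.01*x^3 + 5.84*x^2 + 4.11*x + 1.4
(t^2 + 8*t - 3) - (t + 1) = t^2 + 7*t - 4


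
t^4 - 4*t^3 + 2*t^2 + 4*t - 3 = (t - 3)*(t - 1)^2*(t + 1)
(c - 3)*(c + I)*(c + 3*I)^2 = c^4 - 3*c^3 + 7*I*c^3 - 15*c^2 - 21*I*c^2 + 45*c - 9*I*c + 27*I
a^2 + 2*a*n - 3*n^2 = (a - n)*(a + 3*n)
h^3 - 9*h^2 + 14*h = h*(h - 7)*(h - 2)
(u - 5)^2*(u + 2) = u^3 - 8*u^2 + 5*u + 50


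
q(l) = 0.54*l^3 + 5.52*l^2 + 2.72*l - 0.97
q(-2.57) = 19.33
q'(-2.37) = -14.35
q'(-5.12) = -11.34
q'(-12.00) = 103.52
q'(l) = 1.62*l^2 + 11.04*l + 2.72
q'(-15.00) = 201.62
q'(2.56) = 41.60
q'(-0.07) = 1.96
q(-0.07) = -1.13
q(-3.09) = 27.40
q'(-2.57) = -14.95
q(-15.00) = -622.27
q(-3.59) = 35.42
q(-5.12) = 57.33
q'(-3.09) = -15.93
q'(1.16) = 17.71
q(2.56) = 51.23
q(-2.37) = 16.40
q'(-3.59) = -16.03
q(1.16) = 10.46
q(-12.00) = -171.85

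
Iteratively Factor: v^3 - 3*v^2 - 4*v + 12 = (v - 3)*(v^2 - 4) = (v - 3)*(v + 2)*(v - 2)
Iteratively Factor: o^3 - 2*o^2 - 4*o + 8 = (o + 2)*(o^2 - 4*o + 4) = (o - 2)*(o + 2)*(o - 2)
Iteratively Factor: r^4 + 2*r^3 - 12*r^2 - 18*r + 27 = (r - 1)*(r^3 + 3*r^2 - 9*r - 27) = (r - 1)*(r + 3)*(r^2 - 9) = (r - 3)*(r - 1)*(r + 3)*(r + 3)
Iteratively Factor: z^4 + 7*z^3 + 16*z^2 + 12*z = (z + 2)*(z^3 + 5*z^2 + 6*z) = z*(z + 2)*(z^2 + 5*z + 6) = z*(z + 2)*(z + 3)*(z + 2)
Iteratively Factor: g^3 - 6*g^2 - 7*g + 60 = (g - 4)*(g^2 - 2*g - 15) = (g - 4)*(g + 3)*(g - 5)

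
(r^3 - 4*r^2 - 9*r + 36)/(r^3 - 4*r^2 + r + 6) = (r^2 - r - 12)/(r^2 - r - 2)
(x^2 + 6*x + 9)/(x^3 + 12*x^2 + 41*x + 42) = (x + 3)/(x^2 + 9*x + 14)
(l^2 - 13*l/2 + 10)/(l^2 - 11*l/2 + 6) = (2*l - 5)/(2*l - 3)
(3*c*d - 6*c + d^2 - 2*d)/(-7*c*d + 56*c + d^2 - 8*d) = (-3*c*d + 6*c - d^2 + 2*d)/(7*c*d - 56*c - d^2 + 8*d)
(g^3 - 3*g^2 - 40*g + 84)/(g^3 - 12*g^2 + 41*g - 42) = (g + 6)/(g - 3)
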